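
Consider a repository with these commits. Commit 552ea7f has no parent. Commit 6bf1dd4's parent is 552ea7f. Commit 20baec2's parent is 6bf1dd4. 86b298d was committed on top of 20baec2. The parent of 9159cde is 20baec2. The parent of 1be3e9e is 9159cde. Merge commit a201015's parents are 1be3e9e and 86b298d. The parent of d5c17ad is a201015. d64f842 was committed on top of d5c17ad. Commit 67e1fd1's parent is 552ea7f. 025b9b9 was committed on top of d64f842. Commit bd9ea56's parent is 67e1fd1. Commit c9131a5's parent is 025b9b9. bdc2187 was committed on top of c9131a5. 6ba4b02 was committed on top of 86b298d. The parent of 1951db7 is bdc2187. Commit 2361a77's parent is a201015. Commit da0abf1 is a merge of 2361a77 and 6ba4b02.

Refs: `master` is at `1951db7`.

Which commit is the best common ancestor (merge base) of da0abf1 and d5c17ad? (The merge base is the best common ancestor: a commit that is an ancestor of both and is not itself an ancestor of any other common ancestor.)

Ancestors of da0abf1: {1be3e9e, 20baec2, 2361a77, 552ea7f, 6ba4b02, 6bf1dd4, 86b298d, 9159cde, a201015, da0abf1}.
Ancestors of d5c17ad: {1be3e9e, 20baec2, 552ea7f, 6bf1dd4, 86b298d, 9159cde, a201015, d5c17ad}.
Common ancestors: {1be3e9e, 20baec2, 552ea7f, 6bf1dd4, 86b298d, 9159cde, a201015}.
Among these, a201015 is not an ancestor of any other common ancestor — it is the merge base.

a201015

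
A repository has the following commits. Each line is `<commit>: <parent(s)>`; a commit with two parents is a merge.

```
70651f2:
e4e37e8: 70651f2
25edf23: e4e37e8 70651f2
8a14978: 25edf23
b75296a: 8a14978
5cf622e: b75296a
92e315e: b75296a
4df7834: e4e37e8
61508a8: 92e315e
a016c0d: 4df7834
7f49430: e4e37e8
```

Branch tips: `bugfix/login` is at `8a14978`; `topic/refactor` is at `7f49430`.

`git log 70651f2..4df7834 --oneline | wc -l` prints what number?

2

Reachable from 4df7834: {4df7834, 70651f2, e4e37e8}.
Reachable from 70651f2: {70651f2}.
In 4df7834's history but not 70651f2's: {4df7834, e4e37e8} — 2 commits.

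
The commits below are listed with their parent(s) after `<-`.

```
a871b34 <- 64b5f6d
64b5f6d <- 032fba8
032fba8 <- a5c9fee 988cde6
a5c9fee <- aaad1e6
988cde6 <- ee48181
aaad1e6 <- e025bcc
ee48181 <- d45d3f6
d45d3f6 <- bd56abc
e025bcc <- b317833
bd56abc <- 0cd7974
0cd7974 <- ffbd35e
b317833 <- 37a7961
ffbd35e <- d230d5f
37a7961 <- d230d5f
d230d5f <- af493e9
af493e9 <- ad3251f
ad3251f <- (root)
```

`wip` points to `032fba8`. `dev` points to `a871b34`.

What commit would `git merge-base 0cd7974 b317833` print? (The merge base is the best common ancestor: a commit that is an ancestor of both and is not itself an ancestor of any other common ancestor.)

Ancestors of 0cd7974: {0cd7974, ad3251f, af493e9, d230d5f, ffbd35e}.
Ancestors of b317833: {37a7961, ad3251f, af493e9, b317833, d230d5f}.
Common ancestors: {ad3251f, af493e9, d230d5f}.
Among these, d230d5f is not an ancestor of any other common ancestor — it is the merge base.

d230d5f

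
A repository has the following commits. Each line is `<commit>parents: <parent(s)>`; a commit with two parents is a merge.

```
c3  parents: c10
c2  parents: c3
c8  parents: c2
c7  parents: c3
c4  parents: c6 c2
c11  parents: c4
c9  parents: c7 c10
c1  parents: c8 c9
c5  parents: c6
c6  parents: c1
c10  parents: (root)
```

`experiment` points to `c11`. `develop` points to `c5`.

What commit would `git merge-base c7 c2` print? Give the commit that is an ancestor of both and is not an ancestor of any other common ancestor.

c3

Ancestors of c7: {c10, c3, c7}.
Ancestors of c2: {c10, c2, c3}.
Common ancestors: {c10, c3}.
Among these, c3 is not an ancestor of any other common ancestor — it is the merge base.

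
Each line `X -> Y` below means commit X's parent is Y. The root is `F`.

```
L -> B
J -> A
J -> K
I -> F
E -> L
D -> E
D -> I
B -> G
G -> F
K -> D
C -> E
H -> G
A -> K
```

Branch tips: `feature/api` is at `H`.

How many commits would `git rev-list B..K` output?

5

Reachable from K: {B, D, E, F, G, I, K, L}.
Reachable from B: {B, F, G}.
In K's history but not B's: {D, E, I, K, L} — 5 commits.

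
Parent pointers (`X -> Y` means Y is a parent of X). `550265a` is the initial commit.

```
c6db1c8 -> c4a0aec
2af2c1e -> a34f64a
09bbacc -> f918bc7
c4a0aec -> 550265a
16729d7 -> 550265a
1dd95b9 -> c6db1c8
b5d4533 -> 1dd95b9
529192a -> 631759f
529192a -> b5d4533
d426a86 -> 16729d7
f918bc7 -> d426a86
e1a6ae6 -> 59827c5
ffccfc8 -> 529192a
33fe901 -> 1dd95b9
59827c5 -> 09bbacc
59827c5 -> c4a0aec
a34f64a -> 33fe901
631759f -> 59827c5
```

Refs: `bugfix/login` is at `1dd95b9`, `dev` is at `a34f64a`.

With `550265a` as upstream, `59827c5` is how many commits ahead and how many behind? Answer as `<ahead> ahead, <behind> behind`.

Reachable from 59827c5: {09bbacc, 16729d7, 550265a, 59827c5, c4a0aec, d426a86, f918bc7}.
Reachable from 550265a: {550265a}.
Only in 59827c5's history (ahead): {09bbacc, 16729d7, 59827c5, c4a0aec, d426a86, f918bc7} — 6.
Only in 550265a's history (behind): {} — 0.

6 ahead, 0 behind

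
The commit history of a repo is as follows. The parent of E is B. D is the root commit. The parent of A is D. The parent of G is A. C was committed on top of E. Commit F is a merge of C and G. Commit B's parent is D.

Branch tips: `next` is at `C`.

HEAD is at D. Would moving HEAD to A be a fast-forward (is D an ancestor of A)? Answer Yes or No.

Yes

A fast-forward from D to A is possible iff D is an ancestor of A.
Ancestors of A: {A, D}.
D is among them, so fast-forward is possible.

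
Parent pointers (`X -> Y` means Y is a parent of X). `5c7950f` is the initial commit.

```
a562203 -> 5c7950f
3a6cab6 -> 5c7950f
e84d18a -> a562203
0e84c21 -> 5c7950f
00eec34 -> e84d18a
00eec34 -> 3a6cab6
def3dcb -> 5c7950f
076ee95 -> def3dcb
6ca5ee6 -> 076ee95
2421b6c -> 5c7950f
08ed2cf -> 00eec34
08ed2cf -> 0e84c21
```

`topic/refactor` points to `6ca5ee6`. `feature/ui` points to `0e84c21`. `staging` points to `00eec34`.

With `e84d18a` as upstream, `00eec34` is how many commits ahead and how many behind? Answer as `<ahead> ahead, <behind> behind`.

Reachable from 00eec34: {00eec34, 3a6cab6, 5c7950f, a562203, e84d18a}.
Reachable from e84d18a: {5c7950f, a562203, e84d18a}.
Only in 00eec34's history (ahead): {00eec34, 3a6cab6} — 2.
Only in e84d18a's history (behind): {} — 0.

2 ahead, 0 behind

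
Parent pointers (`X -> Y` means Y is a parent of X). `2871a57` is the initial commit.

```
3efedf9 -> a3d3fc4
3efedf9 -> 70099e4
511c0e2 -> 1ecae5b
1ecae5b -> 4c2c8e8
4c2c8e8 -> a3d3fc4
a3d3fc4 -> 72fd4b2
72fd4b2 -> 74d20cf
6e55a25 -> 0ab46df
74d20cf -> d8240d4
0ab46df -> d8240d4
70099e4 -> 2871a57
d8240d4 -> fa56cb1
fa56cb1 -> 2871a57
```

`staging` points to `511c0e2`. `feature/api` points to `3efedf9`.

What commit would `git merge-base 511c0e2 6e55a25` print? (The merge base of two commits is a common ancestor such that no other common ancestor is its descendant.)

d8240d4

Ancestors of 511c0e2: {1ecae5b, 2871a57, 4c2c8e8, 511c0e2, 72fd4b2, 74d20cf, a3d3fc4, d8240d4, fa56cb1}.
Ancestors of 6e55a25: {0ab46df, 2871a57, 6e55a25, d8240d4, fa56cb1}.
Common ancestors: {2871a57, d8240d4, fa56cb1}.
Among these, d8240d4 is not an ancestor of any other common ancestor — it is the merge base.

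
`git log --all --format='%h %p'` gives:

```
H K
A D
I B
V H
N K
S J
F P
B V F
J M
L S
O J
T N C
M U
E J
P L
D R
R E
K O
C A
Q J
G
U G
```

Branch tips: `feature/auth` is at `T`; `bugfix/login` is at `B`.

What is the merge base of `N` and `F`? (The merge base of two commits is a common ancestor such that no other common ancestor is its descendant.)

Ancestors of N: {G, J, K, M, N, O, U}.
Ancestors of F: {F, G, J, L, M, P, S, U}.
Common ancestors: {G, J, M, U}.
Among these, J is not an ancestor of any other common ancestor — it is the merge base.

J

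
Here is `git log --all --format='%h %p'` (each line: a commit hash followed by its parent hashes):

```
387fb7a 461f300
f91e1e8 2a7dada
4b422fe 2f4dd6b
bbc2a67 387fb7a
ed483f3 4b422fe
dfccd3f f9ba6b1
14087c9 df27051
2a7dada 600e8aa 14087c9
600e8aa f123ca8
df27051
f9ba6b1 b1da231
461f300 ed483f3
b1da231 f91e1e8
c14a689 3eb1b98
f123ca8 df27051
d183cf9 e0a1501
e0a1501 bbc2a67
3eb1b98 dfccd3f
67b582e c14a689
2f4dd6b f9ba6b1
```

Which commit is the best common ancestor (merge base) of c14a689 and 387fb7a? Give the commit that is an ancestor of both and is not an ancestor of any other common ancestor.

f9ba6b1

Ancestors of c14a689: {14087c9, 2a7dada, 3eb1b98, 600e8aa, b1da231, c14a689, df27051, dfccd3f, f123ca8, f91e1e8, f9ba6b1}.
Ancestors of 387fb7a: {14087c9, 2a7dada, 2f4dd6b, 387fb7a, 461f300, 4b422fe, 600e8aa, b1da231, df27051, ed483f3, f123ca8, f91e1e8, f9ba6b1}.
Common ancestors: {14087c9, 2a7dada, 600e8aa, b1da231, df27051, f123ca8, f91e1e8, f9ba6b1}.
Among these, f9ba6b1 is not an ancestor of any other common ancestor — it is the merge base.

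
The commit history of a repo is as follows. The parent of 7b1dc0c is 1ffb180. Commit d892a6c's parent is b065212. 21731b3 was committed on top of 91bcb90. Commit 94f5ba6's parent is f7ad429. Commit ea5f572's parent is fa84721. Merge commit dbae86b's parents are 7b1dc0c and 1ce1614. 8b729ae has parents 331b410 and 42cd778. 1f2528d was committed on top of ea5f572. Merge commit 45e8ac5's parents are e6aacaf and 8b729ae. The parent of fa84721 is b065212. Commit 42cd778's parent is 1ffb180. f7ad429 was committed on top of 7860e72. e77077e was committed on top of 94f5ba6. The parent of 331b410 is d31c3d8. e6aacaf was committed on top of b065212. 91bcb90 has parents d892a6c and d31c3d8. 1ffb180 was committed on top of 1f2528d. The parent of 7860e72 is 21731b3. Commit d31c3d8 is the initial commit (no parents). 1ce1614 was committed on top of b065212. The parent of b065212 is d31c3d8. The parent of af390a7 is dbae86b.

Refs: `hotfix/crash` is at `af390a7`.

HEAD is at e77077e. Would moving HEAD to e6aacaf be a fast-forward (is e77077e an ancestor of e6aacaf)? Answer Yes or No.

No

A fast-forward from e77077e to e6aacaf is possible iff e77077e is an ancestor of e6aacaf.
Ancestors of e6aacaf: {b065212, d31c3d8, e6aacaf}.
e77077e is not among them, so fast-forward is not possible.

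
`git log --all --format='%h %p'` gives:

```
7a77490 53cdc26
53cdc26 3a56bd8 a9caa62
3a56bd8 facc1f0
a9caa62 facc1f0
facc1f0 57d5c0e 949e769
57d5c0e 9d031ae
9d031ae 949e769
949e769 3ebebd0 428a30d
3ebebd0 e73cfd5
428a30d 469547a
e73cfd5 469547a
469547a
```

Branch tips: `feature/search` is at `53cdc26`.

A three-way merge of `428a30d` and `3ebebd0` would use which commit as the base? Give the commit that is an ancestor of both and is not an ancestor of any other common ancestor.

Ancestors of 428a30d: {428a30d, 469547a}.
Ancestors of 3ebebd0: {3ebebd0, 469547a, e73cfd5}.
Common ancestors: {469547a}.
The only common ancestor is 469547a, so it is the merge base.

469547a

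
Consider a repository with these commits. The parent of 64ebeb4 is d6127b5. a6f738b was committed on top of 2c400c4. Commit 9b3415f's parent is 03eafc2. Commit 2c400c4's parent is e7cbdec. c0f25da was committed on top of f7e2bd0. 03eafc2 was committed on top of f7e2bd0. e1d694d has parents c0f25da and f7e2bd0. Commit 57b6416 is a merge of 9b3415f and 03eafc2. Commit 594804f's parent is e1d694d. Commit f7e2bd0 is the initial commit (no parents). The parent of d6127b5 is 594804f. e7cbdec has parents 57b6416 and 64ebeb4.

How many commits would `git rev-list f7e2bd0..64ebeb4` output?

Reachable from 64ebeb4: {594804f, 64ebeb4, c0f25da, d6127b5, e1d694d, f7e2bd0}.
Reachable from f7e2bd0: {f7e2bd0}.
In 64ebeb4's history but not f7e2bd0's: {594804f, 64ebeb4, c0f25da, d6127b5, e1d694d} — 5 commits.

5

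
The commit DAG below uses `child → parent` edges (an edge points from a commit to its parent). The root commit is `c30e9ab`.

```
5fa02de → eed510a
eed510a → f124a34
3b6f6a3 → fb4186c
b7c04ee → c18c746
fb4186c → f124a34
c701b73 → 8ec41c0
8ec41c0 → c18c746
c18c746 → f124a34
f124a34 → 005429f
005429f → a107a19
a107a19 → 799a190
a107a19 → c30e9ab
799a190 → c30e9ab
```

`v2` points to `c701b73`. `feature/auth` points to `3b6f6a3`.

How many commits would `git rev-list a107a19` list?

Walking parent pointers from a107a19: reachable set = {799a190, a107a19, c30e9ab}.
That is 3 commits.

3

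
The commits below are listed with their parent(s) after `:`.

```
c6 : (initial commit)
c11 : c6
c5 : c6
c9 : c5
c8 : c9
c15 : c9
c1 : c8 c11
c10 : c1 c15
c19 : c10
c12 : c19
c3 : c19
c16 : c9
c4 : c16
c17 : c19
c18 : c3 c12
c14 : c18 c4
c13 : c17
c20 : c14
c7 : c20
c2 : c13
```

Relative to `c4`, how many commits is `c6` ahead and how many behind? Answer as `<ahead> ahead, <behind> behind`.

0 ahead, 4 behind

Reachable from c6: {c6}.
Reachable from c4: {c16, c4, c5, c6, c9}.
Only in c6's history (ahead): {} — 0.
Only in c4's history (behind): {c16, c4, c5, c9} — 4.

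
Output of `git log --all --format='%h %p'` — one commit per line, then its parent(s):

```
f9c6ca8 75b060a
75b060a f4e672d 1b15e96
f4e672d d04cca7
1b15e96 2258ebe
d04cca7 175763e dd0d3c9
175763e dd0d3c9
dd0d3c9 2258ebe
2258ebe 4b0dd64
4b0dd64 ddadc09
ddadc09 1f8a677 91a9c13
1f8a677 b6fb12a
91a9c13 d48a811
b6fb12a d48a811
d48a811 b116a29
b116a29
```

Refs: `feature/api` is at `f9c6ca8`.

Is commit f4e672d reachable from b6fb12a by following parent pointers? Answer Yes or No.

Ancestors of b6fb12a: {b116a29, b6fb12a, d48a811}.
f4e672d is not in that set, so it is not an ancestor of b6fb12a.

No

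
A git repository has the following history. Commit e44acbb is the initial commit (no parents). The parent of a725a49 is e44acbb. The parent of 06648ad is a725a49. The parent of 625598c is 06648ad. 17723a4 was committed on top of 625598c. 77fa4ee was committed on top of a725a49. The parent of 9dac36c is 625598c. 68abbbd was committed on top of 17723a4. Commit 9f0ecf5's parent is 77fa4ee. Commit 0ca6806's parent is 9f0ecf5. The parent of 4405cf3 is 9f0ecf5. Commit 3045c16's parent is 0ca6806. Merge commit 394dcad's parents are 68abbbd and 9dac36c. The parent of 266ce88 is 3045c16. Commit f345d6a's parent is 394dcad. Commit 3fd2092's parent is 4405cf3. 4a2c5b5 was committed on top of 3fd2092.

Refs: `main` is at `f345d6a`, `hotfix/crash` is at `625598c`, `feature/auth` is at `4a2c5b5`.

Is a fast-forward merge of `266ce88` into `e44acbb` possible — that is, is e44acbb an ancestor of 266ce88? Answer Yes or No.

Yes

A fast-forward from e44acbb to 266ce88 is possible iff e44acbb is an ancestor of 266ce88.
Ancestors of 266ce88: {0ca6806, 266ce88, 3045c16, 77fa4ee, 9f0ecf5, a725a49, e44acbb}.
e44acbb is among them, so fast-forward is possible.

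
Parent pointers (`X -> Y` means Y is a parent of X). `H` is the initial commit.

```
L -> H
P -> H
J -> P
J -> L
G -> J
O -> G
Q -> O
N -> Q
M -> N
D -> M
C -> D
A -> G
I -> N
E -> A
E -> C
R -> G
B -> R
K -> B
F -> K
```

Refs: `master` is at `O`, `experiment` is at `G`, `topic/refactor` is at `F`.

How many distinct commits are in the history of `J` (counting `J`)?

4

Walking parent pointers from J: reachable set = {H, J, L, P}.
That is 4 commits.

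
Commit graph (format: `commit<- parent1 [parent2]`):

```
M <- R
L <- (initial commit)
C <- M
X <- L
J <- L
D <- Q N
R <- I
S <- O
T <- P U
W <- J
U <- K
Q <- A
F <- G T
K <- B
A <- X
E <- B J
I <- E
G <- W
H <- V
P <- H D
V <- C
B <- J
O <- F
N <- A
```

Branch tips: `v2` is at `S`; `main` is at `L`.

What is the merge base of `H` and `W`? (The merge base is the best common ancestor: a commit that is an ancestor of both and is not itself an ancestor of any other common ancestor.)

J

Ancestors of H: {B, C, E, H, I, J, L, M, R, V}.
Ancestors of W: {J, L, W}.
Common ancestors: {J, L}.
Among these, J is not an ancestor of any other common ancestor — it is the merge base.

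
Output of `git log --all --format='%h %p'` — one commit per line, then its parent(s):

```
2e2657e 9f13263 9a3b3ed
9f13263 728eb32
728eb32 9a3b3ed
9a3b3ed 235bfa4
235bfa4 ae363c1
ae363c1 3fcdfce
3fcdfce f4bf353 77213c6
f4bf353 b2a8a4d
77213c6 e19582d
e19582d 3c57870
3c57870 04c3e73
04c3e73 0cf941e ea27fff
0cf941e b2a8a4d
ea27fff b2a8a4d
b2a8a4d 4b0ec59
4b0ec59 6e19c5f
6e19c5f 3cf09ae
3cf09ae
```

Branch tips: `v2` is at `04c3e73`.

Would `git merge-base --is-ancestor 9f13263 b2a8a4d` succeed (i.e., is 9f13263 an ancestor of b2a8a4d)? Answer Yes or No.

No

Ancestors of b2a8a4d: {3cf09ae, 4b0ec59, 6e19c5f, b2a8a4d}.
9f13263 is not in that set, so it is not an ancestor of b2a8a4d.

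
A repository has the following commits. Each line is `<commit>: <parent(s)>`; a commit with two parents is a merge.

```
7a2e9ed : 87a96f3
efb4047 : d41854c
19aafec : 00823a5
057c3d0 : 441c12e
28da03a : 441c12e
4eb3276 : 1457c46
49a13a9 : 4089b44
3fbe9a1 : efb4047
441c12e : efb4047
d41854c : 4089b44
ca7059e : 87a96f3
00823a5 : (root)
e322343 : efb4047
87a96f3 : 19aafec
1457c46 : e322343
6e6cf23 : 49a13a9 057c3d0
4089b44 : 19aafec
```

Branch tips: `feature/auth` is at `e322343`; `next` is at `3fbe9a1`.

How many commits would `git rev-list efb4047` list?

5

Walking parent pointers from efb4047: reachable set = {00823a5, 19aafec, 4089b44, d41854c, efb4047}.
That is 5 commits.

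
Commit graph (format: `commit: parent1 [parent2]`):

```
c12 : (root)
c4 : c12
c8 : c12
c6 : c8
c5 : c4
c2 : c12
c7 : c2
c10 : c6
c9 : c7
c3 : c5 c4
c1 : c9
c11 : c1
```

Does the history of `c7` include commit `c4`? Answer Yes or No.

Ancestors of c7: {c12, c2, c7}.
c4 is not in that set, so it is not an ancestor of c7.

No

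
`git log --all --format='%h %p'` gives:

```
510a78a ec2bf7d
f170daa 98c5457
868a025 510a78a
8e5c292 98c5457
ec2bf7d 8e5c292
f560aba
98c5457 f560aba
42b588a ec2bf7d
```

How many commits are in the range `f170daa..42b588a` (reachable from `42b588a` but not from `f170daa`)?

3

Reachable from 42b588a: {42b588a, 8e5c292, 98c5457, ec2bf7d, f560aba}.
Reachable from f170daa: {98c5457, f170daa, f560aba}.
In 42b588a's history but not f170daa's: {42b588a, 8e5c292, ec2bf7d} — 3 commits.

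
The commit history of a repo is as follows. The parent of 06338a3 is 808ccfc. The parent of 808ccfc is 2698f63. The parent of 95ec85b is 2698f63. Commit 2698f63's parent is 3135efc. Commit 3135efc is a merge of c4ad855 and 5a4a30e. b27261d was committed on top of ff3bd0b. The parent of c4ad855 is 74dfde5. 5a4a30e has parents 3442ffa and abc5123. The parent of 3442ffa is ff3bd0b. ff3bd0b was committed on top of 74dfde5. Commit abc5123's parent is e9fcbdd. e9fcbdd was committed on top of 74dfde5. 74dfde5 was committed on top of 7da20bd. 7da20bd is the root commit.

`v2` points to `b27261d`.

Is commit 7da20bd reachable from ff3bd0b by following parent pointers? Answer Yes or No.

Yes

Ancestors of ff3bd0b (commits reachable by following parents): {74dfde5, 7da20bd, ff3bd0b}.
7da20bd is in that set, so it is an ancestor of ff3bd0b.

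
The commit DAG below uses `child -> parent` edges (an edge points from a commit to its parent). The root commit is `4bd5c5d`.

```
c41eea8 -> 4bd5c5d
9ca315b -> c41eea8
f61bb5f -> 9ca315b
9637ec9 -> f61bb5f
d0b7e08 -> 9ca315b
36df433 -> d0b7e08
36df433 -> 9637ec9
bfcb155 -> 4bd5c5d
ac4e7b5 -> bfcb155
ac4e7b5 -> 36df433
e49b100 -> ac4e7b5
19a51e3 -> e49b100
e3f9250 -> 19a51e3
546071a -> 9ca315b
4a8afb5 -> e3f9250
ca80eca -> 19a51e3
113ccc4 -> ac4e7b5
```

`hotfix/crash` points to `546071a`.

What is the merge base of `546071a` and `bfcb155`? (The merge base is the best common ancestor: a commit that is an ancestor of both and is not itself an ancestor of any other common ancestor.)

Ancestors of 546071a: {4bd5c5d, 546071a, 9ca315b, c41eea8}.
Ancestors of bfcb155: {4bd5c5d, bfcb155}.
Common ancestors: {4bd5c5d}.
The only common ancestor is 4bd5c5d, so it is the merge base.

4bd5c5d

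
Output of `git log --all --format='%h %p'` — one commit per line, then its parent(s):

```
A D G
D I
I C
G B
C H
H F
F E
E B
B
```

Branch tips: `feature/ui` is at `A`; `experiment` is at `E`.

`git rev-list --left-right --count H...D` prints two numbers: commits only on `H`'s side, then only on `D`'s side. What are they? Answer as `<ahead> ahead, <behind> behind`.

0 ahead, 3 behind

Reachable from H: {B, E, F, H}.
Reachable from D: {B, C, D, E, F, H, I}.
Only in H's history (ahead): {} — 0.
Only in D's history (behind): {C, D, I} — 3.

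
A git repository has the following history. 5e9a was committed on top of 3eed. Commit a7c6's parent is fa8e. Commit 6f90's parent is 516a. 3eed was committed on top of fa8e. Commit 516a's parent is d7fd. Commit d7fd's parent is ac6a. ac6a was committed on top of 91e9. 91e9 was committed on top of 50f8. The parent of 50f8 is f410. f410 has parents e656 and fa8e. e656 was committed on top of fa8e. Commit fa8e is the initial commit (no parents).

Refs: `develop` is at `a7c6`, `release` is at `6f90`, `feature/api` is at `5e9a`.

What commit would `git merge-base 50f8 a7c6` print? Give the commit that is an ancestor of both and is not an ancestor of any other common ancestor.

fa8e

Ancestors of 50f8: {50f8, e656, f410, fa8e}.
Ancestors of a7c6: {a7c6, fa8e}.
Common ancestors: {fa8e}.
The only common ancestor is fa8e, so it is the merge base.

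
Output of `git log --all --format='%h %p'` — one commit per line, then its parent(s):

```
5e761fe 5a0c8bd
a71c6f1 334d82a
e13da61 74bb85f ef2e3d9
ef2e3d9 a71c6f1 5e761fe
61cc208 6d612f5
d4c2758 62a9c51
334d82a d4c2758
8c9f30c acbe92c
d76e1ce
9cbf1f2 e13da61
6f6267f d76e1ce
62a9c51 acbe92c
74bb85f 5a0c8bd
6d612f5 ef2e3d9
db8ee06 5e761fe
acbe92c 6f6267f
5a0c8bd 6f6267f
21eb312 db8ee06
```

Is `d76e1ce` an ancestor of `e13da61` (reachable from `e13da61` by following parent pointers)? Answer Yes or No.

Ancestors of e13da61 (commits reachable by following parents): {334d82a, 5a0c8bd, 5e761fe, 62a9c51, 6f6267f, 74bb85f, a71c6f1, acbe92c, d4c2758, d76e1ce, e13da61, ef2e3d9}.
d76e1ce is in that set, so it is an ancestor of e13da61.

Yes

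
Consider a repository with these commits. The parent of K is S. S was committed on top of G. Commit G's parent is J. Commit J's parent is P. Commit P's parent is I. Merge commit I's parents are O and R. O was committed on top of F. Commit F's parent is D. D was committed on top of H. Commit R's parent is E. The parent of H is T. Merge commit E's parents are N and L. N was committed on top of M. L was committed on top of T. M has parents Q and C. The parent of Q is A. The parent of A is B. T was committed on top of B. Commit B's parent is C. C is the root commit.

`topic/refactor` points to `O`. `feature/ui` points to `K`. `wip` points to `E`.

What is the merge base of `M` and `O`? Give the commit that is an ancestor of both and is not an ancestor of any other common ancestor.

B

Ancestors of M: {A, B, C, M, Q}.
Ancestors of O: {B, C, D, F, H, O, T}.
Common ancestors: {B, C}.
Among these, B is not an ancestor of any other common ancestor — it is the merge base.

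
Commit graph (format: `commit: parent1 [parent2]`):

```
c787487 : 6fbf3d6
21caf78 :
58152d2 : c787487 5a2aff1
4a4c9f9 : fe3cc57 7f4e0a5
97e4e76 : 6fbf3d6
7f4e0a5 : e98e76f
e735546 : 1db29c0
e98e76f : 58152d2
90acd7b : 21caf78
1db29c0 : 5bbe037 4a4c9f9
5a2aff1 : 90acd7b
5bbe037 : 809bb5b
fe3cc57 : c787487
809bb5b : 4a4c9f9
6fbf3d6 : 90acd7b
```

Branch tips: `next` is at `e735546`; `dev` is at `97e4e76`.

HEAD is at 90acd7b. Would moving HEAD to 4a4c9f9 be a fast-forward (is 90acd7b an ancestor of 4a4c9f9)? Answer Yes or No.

Yes

A fast-forward from 90acd7b to 4a4c9f9 is possible iff 90acd7b is an ancestor of 4a4c9f9.
Ancestors of 4a4c9f9: {21caf78, 4a4c9f9, 58152d2, 5a2aff1, 6fbf3d6, 7f4e0a5, 90acd7b, c787487, e98e76f, fe3cc57}.
90acd7b is among them, so fast-forward is possible.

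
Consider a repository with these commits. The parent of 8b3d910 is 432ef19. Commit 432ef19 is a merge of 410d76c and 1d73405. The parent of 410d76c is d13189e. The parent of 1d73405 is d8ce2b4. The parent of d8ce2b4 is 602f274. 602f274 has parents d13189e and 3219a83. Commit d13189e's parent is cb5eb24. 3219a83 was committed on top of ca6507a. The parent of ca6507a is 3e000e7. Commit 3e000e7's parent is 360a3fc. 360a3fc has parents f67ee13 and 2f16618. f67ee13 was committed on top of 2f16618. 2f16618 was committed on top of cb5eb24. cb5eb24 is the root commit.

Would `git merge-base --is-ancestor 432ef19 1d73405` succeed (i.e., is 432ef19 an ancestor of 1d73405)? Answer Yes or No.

No

Ancestors of 1d73405: {1d73405, 2f16618, 3219a83, 360a3fc, 3e000e7, 602f274, ca6507a, cb5eb24, d13189e, d8ce2b4, f67ee13}.
432ef19 is not in that set, so it is not an ancestor of 1d73405.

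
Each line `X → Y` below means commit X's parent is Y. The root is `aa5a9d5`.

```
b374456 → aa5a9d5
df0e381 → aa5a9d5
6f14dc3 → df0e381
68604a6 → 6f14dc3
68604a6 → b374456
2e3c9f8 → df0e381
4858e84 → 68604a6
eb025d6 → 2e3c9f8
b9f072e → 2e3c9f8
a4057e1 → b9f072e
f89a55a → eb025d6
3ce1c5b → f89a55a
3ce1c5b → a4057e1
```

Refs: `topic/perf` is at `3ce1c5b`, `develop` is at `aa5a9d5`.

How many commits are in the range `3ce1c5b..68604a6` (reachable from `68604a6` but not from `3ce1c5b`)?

Reachable from 68604a6: {68604a6, 6f14dc3, aa5a9d5, b374456, df0e381}.
Reachable from 3ce1c5b: {2e3c9f8, 3ce1c5b, a4057e1, aa5a9d5, b9f072e, df0e381, eb025d6, f89a55a}.
In 68604a6's history but not 3ce1c5b's: {68604a6, 6f14dc3, b374456} — 3 commits.

3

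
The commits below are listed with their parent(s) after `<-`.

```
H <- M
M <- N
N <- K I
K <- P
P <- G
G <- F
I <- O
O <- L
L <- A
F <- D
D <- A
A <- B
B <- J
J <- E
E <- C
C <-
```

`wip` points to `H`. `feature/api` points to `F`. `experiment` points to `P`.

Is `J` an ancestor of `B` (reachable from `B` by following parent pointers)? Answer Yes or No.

Yes

Ancestors of B (commits reachable by following parents): {B, C, E, J}.
J is in that set, so it is an ancestor of B.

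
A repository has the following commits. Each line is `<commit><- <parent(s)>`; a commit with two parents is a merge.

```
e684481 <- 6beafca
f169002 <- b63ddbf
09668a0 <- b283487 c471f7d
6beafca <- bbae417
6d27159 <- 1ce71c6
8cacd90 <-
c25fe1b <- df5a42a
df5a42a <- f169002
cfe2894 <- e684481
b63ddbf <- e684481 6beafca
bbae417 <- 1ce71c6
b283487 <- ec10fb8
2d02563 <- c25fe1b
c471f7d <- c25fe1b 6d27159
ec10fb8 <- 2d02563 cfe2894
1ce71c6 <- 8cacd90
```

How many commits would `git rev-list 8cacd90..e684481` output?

Reachable from e684481: {1ce71c6, 6beafca, 8cacd90, bbae417, e684481}.
Reachable from 8cacd90: {8cacd90}.
In e684481's history but not 8cacd90's: {1ce71c6, 6beafca, bbae417, e684481} — 4 commits.

4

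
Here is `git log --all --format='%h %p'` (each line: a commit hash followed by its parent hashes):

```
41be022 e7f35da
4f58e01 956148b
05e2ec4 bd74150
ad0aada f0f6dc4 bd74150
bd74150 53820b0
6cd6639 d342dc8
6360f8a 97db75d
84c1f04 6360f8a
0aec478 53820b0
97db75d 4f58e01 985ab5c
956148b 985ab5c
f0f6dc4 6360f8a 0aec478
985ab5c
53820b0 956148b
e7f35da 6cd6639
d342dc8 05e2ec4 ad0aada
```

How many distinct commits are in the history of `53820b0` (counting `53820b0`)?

Walking parent pointers from 53820b0: reachable set = {53820b0, 956148b, 985ab5c}.
That is 3 commits.

3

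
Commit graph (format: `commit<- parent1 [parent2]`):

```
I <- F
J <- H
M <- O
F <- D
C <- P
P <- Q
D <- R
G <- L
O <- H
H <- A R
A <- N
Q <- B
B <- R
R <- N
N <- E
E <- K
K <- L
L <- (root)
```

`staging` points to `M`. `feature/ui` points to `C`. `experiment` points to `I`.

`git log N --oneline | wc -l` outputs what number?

Walking parent pointers from N: reachable set = {E, K, L, N}.
That is 4 commits.

4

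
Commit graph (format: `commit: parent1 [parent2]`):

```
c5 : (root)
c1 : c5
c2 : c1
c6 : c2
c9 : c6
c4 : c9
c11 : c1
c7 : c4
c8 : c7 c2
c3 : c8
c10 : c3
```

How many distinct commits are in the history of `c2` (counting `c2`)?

3

Walking parent pointers from c2: reachable set = {c1, c2, c5}.
That is 3 commits.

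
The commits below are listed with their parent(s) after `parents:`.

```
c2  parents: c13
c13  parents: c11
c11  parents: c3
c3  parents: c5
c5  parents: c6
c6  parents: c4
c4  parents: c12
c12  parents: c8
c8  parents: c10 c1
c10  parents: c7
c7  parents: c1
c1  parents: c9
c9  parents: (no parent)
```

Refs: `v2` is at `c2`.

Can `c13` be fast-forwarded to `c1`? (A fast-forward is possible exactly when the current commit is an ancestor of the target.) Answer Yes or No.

A fast-forward from c13 to c1 is possible iff c13 is an ancestor of c1.
Ancestors of c1: {c1, c9}.
c13 is not among them, so fast-forward is not possible.

No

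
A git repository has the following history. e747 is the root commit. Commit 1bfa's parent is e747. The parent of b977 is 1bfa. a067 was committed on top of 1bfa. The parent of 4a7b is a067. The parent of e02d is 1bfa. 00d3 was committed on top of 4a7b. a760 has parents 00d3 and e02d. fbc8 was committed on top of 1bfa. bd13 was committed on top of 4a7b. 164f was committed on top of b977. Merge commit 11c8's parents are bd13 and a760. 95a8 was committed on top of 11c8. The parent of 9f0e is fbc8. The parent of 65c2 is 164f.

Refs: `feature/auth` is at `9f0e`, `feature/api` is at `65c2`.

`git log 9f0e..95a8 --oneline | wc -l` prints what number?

8

Reachable from 95a8: {00d3, 11c8, 1bfa, 4a7b, 95a8, a067, a760, bd13, e02d, e747}.
Reachable from 9f0e: {1bfa, 9f0e, e747, fbc8}.
In 95a8's history but not 9f0e's: {00d3, 11c8, 4a7b, 95a8, a067, a760, bd13, e02d} — 8 commits.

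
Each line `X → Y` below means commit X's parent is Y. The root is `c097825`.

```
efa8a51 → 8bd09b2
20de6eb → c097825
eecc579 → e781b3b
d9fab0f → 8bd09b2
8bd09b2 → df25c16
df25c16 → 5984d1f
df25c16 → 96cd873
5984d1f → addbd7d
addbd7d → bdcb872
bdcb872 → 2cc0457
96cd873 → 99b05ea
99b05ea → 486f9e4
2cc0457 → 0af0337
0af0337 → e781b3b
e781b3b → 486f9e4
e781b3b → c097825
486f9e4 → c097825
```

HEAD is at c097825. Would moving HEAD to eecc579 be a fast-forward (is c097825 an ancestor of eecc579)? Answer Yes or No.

Yes

A fast-forward from c097825 to eecc579 is possible iff c097825 is an ancestor of eecc579.
Ancestors of eecc579: {486f9e4, c097825, e781b3b, eecc579}.
c097825 is among them, so fast-forward is possible.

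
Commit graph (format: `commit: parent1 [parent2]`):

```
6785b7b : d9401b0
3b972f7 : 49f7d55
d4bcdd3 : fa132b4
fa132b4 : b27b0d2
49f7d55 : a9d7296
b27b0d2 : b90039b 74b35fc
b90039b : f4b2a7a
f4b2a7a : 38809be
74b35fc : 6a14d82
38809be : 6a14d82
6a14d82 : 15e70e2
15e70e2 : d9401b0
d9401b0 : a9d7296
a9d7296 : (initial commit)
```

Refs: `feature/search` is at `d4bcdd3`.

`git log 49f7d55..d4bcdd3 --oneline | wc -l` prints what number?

10

Reachable from d4bcdd3: {15e70e2, 38809be, 6a14d82, 74b35fc, a9d7296, b27b0d2, b90039b, d4bcdd3, d9401b0, f4b2a7a, fa132b4}.
Reachable from 49f7d55: {49f7d55, a9d7296}.
In d4bcdd3's history but not 49f7d55's: {15e70e2, 38809be, 6a14d82, 74b35fc, b27b0d2, b90039b, d4bcdd3, d9401b0, f4b2a7a, fa132b4} — 10 commits.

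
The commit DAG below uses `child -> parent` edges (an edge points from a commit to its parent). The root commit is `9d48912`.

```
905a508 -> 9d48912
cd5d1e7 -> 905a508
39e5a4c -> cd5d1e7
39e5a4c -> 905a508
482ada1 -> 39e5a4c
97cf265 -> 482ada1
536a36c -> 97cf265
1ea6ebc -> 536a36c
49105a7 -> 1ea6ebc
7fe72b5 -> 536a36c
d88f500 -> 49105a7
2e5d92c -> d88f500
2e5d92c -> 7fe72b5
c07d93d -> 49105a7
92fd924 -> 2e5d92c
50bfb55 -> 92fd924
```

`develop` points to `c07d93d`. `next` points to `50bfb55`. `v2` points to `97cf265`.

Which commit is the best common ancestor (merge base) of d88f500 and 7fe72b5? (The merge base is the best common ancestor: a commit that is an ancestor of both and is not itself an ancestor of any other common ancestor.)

Ancestors of d88f500: {1ea6ebc, 39e5a4c, 482ada1, 49105a7, 536a36c, 905a508, 97cf265, 9d48912, cd5d1e7, d88f500}.
Ancestors of 7fe72b5: {39e5a4c, 482ada1, 536a36c, 7fe72b5, 905a508, 97cf265, 9d48912, cd5d1e7}.
Common ancestors: {39e5a4c, 482ada1, 536a36c, 905a508, 97cf265, 9d48912, cd5d1e7}.
Among these, 536a36c is not an ancestor of any other common ancestor — it is the merge base.

536a36c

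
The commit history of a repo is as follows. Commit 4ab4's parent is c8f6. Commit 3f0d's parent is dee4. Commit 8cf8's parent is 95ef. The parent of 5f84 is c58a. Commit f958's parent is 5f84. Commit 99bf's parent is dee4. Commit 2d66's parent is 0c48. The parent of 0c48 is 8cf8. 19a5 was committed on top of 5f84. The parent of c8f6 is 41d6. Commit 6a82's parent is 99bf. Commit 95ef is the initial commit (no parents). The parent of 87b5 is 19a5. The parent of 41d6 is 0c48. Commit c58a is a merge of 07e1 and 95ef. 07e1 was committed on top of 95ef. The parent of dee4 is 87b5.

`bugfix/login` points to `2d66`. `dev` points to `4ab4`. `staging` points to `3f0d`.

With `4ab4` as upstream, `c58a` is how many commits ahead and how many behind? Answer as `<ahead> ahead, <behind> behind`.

2 ahead, 5 behind

Reachable from c58a: {07e1, 95ef, c58a}.
Reachable from 4ab4: {0c48, 41d6, 4ab4, 8cf8, 95ef, c8f6}.
Only in c58a's history (ahead): {07e1, c58a} — 2.
Only in 4ab4's history (behind): {0c48, 41d6, 4ab4, 8cf8, c8f6} — 5.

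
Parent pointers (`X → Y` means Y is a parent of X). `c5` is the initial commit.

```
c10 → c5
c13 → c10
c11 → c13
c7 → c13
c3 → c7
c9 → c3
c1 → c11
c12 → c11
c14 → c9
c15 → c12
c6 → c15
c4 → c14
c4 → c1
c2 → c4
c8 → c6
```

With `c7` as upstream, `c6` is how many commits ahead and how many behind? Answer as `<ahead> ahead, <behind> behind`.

Reachable from c6: {c10, c11, c12, c13, c15, c5, c6}.
Reachable from c7: {c10, c13, c5, c7}.
Only in c6's history (ahead): {c11, c12, c15, c6} — 4.
Only in c7's history (behind): {c7} — 1.

4 ahead, 1 behind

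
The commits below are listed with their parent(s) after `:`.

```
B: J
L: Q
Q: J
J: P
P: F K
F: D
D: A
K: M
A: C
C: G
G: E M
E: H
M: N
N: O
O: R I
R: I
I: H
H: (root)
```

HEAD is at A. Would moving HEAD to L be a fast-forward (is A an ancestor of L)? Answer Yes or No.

A fast-forward from A to L is possible iff A is an ancestor of L.
Ancestors of L: {A, C, D, E, F, G, H, I, J, K, L, M, N, O, P, Q, R}.
A is among them, so fast-forward is possible.

Yes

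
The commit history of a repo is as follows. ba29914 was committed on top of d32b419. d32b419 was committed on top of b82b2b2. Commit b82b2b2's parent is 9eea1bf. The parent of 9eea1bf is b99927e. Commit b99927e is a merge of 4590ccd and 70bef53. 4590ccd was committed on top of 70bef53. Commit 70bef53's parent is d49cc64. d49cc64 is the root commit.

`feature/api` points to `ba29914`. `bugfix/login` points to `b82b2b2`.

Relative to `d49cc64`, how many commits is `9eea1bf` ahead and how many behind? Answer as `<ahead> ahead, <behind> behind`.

Reachable from 9eea1bf: {4590ccd, 70bef53, 9eea1bf, b99927e, d49cc64}.
Reachable from d49cc64: {d49cc64}.
Only in 9eea1bf's history (ahead): {4590ccd, 70bef53, 9eea1bf, b99927e} — 4.
Only in d49cc64's history (behind): {} — 0.

4 ahead, 0 behind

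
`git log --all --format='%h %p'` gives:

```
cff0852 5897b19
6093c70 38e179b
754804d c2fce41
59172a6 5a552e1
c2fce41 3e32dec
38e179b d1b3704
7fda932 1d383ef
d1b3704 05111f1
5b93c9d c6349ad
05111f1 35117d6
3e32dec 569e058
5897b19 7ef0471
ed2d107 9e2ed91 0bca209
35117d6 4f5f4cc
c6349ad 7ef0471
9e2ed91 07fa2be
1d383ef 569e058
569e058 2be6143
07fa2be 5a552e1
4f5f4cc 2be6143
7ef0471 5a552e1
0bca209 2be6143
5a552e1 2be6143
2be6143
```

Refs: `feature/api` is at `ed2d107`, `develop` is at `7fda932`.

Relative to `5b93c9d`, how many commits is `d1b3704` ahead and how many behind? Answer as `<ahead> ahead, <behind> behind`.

4 ahead, 4 behind

Reachable from d1b3704: {05111f1, 2be6143, 35117d6, 4f5f4cc, d1b3704}.
Reachable from 5b93c9d: {2be6143, 5a552e1, 5b93c9d, 7ef0471, c6349ad}.
Only in d1b3704's history (ahead): {05111f1, 35117d6, 4f5f4cc, d1b3704} — 4.
Only in 5b93c9d's history (behind): {5a552e1, 5b93c9d, 7ef0471, c6349ad} — 4.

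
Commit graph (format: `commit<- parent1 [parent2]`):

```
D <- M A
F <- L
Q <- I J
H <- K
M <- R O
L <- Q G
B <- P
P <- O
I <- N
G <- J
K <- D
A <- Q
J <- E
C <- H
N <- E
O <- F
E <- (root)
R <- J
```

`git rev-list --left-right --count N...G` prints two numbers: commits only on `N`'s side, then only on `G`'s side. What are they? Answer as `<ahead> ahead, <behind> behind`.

1 ahead, 2 behind

Reachable from N: {E, N}.
Reachable from G: {E, G, J}.
Only in N's history (ahead): {N} — 1.
Only in G's history (behind): {G, J} — 2.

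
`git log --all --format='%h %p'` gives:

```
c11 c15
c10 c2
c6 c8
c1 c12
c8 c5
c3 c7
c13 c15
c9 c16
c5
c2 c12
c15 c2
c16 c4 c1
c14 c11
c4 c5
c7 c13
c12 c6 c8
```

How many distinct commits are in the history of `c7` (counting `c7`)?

8

Walking parent pointers from c7: reachable set = {c12, c13, c15, c2, c5, c6, c7, c8}.
That is 8 commits.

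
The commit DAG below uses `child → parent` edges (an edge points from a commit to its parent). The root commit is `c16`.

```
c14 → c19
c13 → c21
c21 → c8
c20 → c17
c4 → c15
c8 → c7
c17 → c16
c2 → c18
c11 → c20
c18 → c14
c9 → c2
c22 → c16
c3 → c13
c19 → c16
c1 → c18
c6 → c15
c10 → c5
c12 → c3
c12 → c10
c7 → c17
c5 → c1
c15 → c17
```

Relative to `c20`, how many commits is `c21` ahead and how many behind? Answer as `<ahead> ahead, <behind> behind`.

Reachable from c21: {c16, c17, c21, c7, c8}.
Reachable from c20: {c16, c17, c20}.
Only in c21's history (ahead): {c21, c7, c8} — 3.
Only in c20's history (behind): {c20} — 1.

3 ahead, 1 behind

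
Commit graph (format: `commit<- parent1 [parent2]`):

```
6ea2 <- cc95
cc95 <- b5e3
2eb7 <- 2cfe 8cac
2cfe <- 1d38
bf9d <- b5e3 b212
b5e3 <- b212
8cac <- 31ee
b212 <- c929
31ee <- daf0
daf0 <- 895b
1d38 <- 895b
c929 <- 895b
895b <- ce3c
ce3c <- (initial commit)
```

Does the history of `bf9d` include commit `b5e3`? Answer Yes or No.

Yes

Ancestors of bf9d (commits reachable by following parents): {895b, b212, b5e3, bf9d, c929, ce3c}.
b5e3 is in that set, so it is an ancestor of bf9d.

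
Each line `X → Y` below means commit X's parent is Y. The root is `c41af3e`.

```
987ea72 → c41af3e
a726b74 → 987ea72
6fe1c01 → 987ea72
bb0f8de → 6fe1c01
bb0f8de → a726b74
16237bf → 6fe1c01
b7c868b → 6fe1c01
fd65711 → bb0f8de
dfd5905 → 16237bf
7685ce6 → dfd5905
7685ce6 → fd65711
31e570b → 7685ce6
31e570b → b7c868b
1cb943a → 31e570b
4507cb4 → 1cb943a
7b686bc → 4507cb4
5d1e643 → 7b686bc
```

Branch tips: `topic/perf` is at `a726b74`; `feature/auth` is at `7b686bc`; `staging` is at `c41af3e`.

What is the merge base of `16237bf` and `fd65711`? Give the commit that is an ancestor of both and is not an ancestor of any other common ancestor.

Ancestors of 16237bf: {16237bf, 6fe1c01, 987ea72, c41af3e}.
Ancestors of fd65711: {6fe1c01, 987ea72, a726b74, bb0f8de, c41af3e, fd65711}.
Common ancestors: {6fe1c01, 987ea72, c41af3e}.
Among these, 6fe1c01 is not an ancestor of any other common ancestor — it is the merge base.

6fe1c01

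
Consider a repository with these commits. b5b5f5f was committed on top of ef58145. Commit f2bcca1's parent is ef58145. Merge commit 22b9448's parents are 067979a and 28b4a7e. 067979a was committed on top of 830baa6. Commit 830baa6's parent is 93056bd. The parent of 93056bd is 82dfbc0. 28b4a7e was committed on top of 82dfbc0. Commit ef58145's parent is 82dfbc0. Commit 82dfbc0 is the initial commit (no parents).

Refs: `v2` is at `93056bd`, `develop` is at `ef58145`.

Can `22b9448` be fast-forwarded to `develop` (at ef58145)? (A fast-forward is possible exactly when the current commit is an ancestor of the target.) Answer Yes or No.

No

A fast-forward from 22b9448 to ef58145 is possible iff 22b9448 is an ancestor of ef58145.
Ancestors of ef58145: {82dfbc0, ef58145}.
22b9448 is not among them, so fast-forward is not possible.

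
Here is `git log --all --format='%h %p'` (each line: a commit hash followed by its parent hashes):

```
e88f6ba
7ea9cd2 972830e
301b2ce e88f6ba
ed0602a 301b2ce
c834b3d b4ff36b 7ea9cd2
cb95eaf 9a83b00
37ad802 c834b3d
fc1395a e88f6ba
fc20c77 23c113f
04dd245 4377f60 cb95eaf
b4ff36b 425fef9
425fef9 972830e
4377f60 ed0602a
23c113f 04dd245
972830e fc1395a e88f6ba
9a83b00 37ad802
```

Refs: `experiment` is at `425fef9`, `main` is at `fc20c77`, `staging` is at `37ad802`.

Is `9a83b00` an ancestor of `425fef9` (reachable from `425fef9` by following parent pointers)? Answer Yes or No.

Ancestors of 425fef9: {425fef9, 972830e, e88f6ba, fc1395a}.
9a83b00 is not in that set, so it is not an ancestor of 425fef9.

No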